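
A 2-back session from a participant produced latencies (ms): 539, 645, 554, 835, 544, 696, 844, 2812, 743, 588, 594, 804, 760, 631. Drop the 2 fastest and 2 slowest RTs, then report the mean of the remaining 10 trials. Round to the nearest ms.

Sorted: 539, 544, 554, 588, 594, 631, 645, 696, 743, 760, 804, 835, 844, 2812
Drop lowest 2 (539, 544) and highest 2 (844, 2812)
Remaining (n=10): Σ = 6850, mean = 6850/10 = 685.000

685 ms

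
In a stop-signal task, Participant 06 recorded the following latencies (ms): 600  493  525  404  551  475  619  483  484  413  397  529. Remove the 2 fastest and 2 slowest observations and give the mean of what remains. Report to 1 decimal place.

Sorted: 397, 404, 413, 475, 483, 484, 493, 525, 529, 551, 600, 619
Drop lowest 2 (397, 404) and highest 2 (600, 619)
Remaining (n=8): Σ = 3953, mean = 3953/8 = 494.125

494.1 ms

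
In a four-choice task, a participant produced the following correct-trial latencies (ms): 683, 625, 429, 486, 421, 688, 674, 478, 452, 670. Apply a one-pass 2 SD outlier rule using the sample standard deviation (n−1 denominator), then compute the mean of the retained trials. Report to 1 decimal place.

560.6 ms

n = 10, ΣRT = 5606, M = 560.600
Σ(x−M)² = 121176.40; s = √(121176.40/9) = 116.035
Cutoffs: 560.600 ± 2·116.035 → [328.5, 792.7]
No RTs fall outside the cutoffs; all 10 retained. Mean = 5606/10 = 560.600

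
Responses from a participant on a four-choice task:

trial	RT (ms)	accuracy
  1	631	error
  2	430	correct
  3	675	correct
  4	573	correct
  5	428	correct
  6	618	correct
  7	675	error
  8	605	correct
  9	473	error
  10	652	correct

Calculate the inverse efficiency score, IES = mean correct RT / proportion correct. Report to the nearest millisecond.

Correct trials (n=7): 430, 675, 573, 428, 618, 605, 652
Mean correct RT = 3981/7 = 568.7143 ms
Proportion correct = 7/10
IES = 568.7143 / (7/10) = 812.449 ms

812 ms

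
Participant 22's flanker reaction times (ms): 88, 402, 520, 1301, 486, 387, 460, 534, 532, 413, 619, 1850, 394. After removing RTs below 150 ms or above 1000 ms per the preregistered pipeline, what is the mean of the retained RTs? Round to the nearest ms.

Excluded: 88, 1301, 1850
Retained (n=10): Σ = 4747
Mean = 4747/10 = 474.7000

475 ms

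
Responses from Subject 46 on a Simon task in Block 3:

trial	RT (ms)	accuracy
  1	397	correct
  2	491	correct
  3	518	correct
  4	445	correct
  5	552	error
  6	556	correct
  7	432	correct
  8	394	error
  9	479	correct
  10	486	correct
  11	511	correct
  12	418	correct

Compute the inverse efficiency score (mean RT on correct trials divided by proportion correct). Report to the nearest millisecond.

Correct trials (n=10): 397, 491, 518, 445, 556, 432, 479, 486, 511, 418
Mean correct RT = 4733/10 = 473.3000 ms
Proportion correct = 10/12
IES = 473.3000 / (10/12) = 567.960 ms

568 ms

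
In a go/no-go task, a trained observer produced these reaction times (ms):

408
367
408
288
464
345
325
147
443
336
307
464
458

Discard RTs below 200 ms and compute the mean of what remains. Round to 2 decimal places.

Excluded: 147
Retained (n=12): Σ = 4613
Mean = 4613/12 = 384.4167

384.42 ms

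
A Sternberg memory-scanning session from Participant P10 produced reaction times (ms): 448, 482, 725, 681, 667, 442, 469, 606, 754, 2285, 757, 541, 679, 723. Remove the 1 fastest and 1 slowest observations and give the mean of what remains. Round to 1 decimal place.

627.7 ms

Sorted: 442, 448, 469, 482, 541, 606, 667, 679, 681, 723, 725, 754, 757, 2285
Drop lowest 1 (442) and highest 1 (2285)
Remaining (n=12): Σ = 7532, mean = 7532/12 = 627.667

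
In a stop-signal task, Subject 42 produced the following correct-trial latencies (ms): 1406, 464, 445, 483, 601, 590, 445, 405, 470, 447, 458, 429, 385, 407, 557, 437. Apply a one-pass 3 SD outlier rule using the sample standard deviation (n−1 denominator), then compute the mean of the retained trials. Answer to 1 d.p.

n = 16, ΣRT = 8429, M = 526.812
Σ(x−M)² = 883900.44; s = √(883900.44/15) = 242.748
Cutoffs: 526.812 ± 3·242.748 → [-201.4, 1255.1]
Outside: 1406 → excluded.
Retained (n=15): Σ = 7023, mean = 7023/15 = 468.200

468.2 ms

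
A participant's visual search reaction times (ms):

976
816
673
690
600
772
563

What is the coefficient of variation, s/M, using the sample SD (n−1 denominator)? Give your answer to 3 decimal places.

0.194

n = 7, Σ = 5090, M = 727.1429
Σ(x−M)² = 119256.857; s = √(119256.857/6) = 140.9828
CV = 140.9828 / 727.1429 = 0.19389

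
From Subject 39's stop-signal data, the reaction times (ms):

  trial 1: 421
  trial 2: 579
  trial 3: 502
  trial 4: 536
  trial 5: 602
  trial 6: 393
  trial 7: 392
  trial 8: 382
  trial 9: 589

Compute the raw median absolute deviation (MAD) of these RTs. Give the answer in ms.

Sorted: 382, 392, 393, 421, 502, 536, 579, 589, 602 → median = 502
|x − 502|: 81, 77, 0, 34, 100, 109, 110, 120, 87
Sorted deviations: 0, 34, 77, 81, 87, 100, 109, 110, 120 → MAD = 87

87 ms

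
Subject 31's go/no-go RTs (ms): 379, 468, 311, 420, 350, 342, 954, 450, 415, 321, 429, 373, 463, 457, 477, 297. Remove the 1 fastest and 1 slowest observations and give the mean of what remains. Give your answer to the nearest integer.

404 ms

Sorted: 297, 311, 321, 342, 350, 373, 379, 415, 420, 429, 450, 457, 463, 468, 477, 954
Drop lowest 1 (297) and highest 1 (954)
Remaining (n=14): Σ = 5655, mean = 5655/14 = 403.929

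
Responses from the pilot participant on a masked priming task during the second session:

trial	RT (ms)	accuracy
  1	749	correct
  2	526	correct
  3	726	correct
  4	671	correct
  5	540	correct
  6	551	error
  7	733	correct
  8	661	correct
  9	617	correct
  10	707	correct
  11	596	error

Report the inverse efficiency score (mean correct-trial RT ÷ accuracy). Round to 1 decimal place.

805.3 ms

Correct trials (n=9): 749, 526, 726, 671, 540, 733, 661, 617, 707
Mean correct RT = 5930/9 = 658.8889 ms
Proportion correct = 9/11
IES = 658.8889 / (9/11) = 805.309 ms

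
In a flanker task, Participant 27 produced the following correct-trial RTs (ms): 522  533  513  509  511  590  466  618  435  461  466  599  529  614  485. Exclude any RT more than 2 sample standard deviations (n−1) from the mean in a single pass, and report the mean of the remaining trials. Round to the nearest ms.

n = 15, ΣRT = 7851, M = 523.400
Σ(x−M)² = 47675.60; s = √(47675.60/14) = 58.356
Cutoffs: 523.400 ± 2·58.356 → [406.7, 640.1]
No RTs fall outside the cutoffs; all 15 retained. Mean = 7851/15 = 523.400

523 ms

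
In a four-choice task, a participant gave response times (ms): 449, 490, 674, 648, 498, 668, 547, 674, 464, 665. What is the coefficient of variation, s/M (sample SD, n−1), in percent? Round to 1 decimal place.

16.7%

n = 10, Σ = 5777, M = 577.7000
Σ(x−M)² = 83742.100; s = √(83742.100/9) = 96.4608
CV = 96.4608 / 577.7000 = 0.16697 = 16.697%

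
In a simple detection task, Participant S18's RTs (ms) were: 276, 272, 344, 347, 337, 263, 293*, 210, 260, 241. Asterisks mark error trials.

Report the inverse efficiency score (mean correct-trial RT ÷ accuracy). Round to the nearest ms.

Correct trials (n=9): 276, 272, 344, 347, 337, 263, 210, 260, 241
Mean correct RT = 2550/9 = 283.3333 ms
Proportion correct = 9/10
IES = 283.3333 / (9/10) = 314.815 ms

315 ms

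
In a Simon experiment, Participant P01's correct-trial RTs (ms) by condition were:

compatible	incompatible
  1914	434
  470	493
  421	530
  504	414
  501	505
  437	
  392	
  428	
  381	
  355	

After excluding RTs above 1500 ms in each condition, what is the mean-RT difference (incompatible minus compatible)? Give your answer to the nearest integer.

43 ms

compatible: exclude 1914
M(compatible) = 3889/9 = 432.111
M(incompatible) = 2376/5 = 475.200
Difference = 475.200 − 432.111 = 43.089 ms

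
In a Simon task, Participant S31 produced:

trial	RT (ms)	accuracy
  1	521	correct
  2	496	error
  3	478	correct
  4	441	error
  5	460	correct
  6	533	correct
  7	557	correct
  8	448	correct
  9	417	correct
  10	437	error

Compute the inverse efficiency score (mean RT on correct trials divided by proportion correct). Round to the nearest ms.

Correct trials (n=7): 521, 478, 460, 533, 557, 448, 417
Mean correct RT = 3414/7 = 487.7143 ms
Proportion correct = 7/10
IES = 487.7143 / (7/10) = 696.735 ms

697 ms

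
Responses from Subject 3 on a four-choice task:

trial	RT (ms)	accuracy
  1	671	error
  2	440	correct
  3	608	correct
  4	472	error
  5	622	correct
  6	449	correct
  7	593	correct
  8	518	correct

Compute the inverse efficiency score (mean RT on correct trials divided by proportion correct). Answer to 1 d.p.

Correct trials (n=6): 440, 608, 622, 449, 593, 518
Mean correct RT = 3230/6 = 538.3333 ms
Proportion correct = 6/8
IES = 538.3333 / (6/8) = 717.778 ms

717.8 ms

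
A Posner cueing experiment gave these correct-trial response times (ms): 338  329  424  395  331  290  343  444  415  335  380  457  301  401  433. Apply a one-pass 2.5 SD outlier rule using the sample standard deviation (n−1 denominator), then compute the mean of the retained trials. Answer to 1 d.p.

n = 15, ΣRT = 5616, M = 374.400
Σ(x−M)² = 40691.60; s = √(40691.60/14) = 53.912
Cutoffs: 374.400 ± 2.5·53.912 → [239.6, 509.2]
No RTs fall outside the cutoffs; all 15 retained. Mean = 5616/15 = 374.400

374.4 ms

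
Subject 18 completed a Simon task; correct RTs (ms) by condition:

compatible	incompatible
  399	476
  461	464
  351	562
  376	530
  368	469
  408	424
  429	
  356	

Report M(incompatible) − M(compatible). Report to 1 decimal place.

94.0 ms

M(compatible) = 3148/8 = 393.500
M(incompatible) = 2925/6 = 487.500
Difference = 487.500 − 393.500 = 94.000 ms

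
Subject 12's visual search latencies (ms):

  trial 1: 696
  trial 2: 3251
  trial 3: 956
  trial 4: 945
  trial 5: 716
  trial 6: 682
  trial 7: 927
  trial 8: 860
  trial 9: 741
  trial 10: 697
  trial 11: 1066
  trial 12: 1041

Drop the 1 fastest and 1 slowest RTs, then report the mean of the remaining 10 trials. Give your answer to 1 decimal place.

Sorted: 682, 696, 697, 716, 741, 860, 927, 945, 956, 1041, 1066, 3251
Drop lowest 1 (682) and highest 1 (3251)
Remaining (n=10): Σ = 8645, mean = 8645/10 = 864.500

864.5 ms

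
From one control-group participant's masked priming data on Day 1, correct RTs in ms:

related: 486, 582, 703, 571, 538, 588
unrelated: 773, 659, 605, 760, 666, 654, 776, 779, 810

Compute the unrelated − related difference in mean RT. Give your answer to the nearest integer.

M(related) = 3468/6 = 578.000
M(unrelated) = 6482/9 = 720.222
Difference = 720.222 − 578.000 = 142.222 ms

142 ms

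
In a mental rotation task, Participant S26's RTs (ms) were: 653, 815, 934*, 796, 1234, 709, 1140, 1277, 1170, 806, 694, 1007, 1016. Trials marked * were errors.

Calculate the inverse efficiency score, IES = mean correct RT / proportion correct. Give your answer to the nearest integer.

Correct trials (n=12): 653, 815, 796, 1234, 709, 1140, 1277, 1170, 806, 694, 1007, 1016
Mean correct RT = 11317/12 = 943.0833 ms
Proportion correct = 12/13
IES = 943.0833 / (12/13) = 1021.674 ms

1022 ms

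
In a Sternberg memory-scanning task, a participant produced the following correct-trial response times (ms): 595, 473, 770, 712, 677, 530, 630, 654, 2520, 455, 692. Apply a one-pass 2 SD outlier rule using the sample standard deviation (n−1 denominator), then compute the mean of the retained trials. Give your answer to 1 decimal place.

618.8 ms

n = 11, ΣRT = 8708, M = 791.636
Σ(x−M)² = 3384162.55; s = √(3384162.55/10) = 581.736
Cutoffs: 791.636 ± 2·581.736 → [-371.8, 1955.1]
Outside: 2520 → excluded.
Retained (n=10): Σ = 6188, mean = 6188/10 = 618.800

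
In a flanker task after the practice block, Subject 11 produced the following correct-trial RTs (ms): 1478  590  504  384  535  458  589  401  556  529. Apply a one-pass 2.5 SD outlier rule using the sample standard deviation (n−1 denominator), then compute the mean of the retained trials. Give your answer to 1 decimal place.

n = 10, ΣRT = 6024, M = 602.400
Σ(x−M)² = 897886.40; s = √(897886.40/9) = 315.856
Cutoffs: 602.400 ± 2.5·315.856 → [-187.2, 1392.0]
Outside: 1478 → excluded.
Retained (n=9): Σ = 4546, mean = 4546/9 = 505.111

505.1 ms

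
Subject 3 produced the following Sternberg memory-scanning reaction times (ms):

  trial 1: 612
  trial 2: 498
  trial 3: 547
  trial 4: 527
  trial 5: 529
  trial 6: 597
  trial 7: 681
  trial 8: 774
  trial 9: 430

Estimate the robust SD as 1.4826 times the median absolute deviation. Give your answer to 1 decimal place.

74.1 ms

Sorted: 430, 498, 527, 529, 547, 597, 612, 681, 774 → median = 547
|x − 547| sorted: 0, 18, 20, 49, 50, 65, 117, 134, 227 → MAD = 50
Robust SD ≈ 1.4826 × 50 = 74.130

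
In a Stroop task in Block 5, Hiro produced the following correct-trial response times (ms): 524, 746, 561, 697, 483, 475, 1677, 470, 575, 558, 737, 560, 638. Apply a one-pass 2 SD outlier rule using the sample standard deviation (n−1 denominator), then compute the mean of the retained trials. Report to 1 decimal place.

585.3 ms

n = 13, ΣRT = 8701, M = 669.308
Σ(x−M)² = 1205920.77; s = √(1205920.77/12) = 317.007
Cutoffs: 669.308 ± 2·317.007 → [35.3, 1303.3]
Outside: 1677 → excluded.
Retained (n=12): Σ = 7024, mean = 7024/12 = 585.333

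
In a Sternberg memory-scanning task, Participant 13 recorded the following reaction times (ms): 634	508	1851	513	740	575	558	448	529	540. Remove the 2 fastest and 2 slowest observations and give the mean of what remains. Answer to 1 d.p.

Sorted: 448, 508, 513, 529, 540, 558, 575, 634, 740, 1851
Drop lowest 2 (448, 508) and highest 2 (740, 1851)
Remaining (n=6): Σ = 3349, mean = 3349/6 = 558.167

558.2 ms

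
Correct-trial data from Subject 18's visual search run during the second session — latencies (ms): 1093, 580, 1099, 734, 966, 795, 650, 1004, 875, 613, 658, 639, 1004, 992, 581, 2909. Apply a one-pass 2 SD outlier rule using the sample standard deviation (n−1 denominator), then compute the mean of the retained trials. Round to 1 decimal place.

n = 16, ΣRT = 15192, M = 949.500
Σ(x−M)² = 4623100.00; s = √(4623100.00/15) = 555.164
Cutoffs: 949.500 ± 2·555.164 → [-160.8, 2059.8]
Outside: 2909 → excluded.
Retained (n=15): Σ = 12283, mean = 12283/15 = 818.867

818.9 ms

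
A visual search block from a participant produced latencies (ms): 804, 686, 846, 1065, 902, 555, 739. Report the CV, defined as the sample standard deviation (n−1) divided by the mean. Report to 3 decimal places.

0.204

n = 7, Σ = 5597, M = 799.5714
Σ(x−M)² = 159501.714; s = √(159501.714/6) = 163.0448
CV = 163.0448 / 799.5714 = 0.20392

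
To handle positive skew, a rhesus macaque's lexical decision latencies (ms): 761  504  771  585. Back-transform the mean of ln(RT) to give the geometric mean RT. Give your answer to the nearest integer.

ln(RT): 6.6346, 6.2226, 6.6477, 6.3716
Mean ln(RT) = 25.8765/4 = 6.46913
Geometric mean = exp(6.46913) = 644.92 ms

645 ms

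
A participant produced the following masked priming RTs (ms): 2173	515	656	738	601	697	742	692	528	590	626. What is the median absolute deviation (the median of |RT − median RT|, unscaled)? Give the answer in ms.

66 ms

Sorted: 515, 528, 590, 601, 626, 656, 692, 697, 738, 742, 2173 → median = 656
|x − 656|: 1517, 141, 0, 82, 55, 41, 86, 36, 128, 66, 30
Sorted deviations: 0, 30, 36, 41, 55, 66, 82, 86, 128, 141, 1517 → MAD = 66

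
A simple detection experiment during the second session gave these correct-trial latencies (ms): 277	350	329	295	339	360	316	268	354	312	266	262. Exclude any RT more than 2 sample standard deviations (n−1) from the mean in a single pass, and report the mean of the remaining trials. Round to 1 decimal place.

n = 12, ΣRT = 3728, M = 310.667
Σ(x−M)² = 14590.67; s = √(14590.67/11) = 36.420
Cutoffs: 310.667 ± 2·36.420 → [237.8, 383.5]
No RTs fall outside the cutoffs; all 12 retained. Mean = 3728/12 = 310.667

310.7 ms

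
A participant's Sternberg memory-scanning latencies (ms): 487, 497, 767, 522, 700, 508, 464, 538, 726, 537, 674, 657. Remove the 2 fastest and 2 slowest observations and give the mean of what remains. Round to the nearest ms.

579 ms

Sorted: 464, 487, 497, 508, 522, 537, 538, 657, 674, 700, 726, 767
Drop lowest 2 (464, 487) and highest 2 (726, 767)
Remaining (n=8): Σ = 4633, mean = 4633/8 = 579.125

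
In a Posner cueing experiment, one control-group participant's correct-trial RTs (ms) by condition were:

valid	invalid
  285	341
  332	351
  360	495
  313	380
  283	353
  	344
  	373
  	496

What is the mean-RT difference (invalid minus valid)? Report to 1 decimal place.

M(valid) = 1573/5 = 314.600
M(invalid) = 3133/8 = 391.625
Difference = 391.625 − 314.600 = 77.025 ms

77.0 ms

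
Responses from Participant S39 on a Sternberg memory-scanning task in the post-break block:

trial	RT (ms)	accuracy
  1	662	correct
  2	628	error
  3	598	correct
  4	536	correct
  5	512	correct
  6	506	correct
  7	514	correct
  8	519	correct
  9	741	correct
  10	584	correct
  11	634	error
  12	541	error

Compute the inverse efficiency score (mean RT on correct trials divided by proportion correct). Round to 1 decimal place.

766.2 ms

Correct trials (n=9): 662, 598, 536, 512, 506, 514, 519, 741, 584
Mean correct RT = 5172/9 = 574.6667 ms
Proportion correct = 9/12
IES = 574.6667 / (9/12) = 766.222 ms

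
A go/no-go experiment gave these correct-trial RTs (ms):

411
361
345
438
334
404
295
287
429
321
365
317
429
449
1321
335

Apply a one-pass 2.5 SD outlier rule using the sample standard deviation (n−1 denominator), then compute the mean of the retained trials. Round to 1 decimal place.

n = 16, ΣRT = 6841, M = 427.562
Σ(x−M)² = 893025.94; s = √(893025.94/15) = 243.998
Cutoffs: 427.562 ± 2.5·243.998 → [-182.4, 1037.6]
Outside: 1321 → excluded.
Retained (n=15): Σ = 5520, mean = 5520/15 = 368.000

368.0 ms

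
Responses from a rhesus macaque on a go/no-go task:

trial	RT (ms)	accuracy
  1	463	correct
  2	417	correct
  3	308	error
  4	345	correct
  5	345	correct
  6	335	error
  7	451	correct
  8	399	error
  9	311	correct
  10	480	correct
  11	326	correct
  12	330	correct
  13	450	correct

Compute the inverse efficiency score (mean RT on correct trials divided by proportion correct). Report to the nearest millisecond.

509 ms

Correct trials (n=10): 463, 417, 345, 345, 451, 311, 480, 326, 330, 450
Mean correct RT = 3918/10 = 391.8000 ms
Proportion correct = 10/13
IES = 391.8000 / (10/13) = 509.340 ms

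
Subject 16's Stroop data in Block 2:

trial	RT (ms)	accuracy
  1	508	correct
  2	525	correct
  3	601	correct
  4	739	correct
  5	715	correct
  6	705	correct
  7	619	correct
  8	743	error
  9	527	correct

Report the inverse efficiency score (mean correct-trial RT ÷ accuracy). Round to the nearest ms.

695 ms

Correct trials (n=8): 508, 525, 601, 739, 715, 705, 619, 527
Mean correct RT = 4939/8 = 617.3750 ms
Proportion correct = 8/9
IES = 617.3750 / (8/9) = 694.547 ms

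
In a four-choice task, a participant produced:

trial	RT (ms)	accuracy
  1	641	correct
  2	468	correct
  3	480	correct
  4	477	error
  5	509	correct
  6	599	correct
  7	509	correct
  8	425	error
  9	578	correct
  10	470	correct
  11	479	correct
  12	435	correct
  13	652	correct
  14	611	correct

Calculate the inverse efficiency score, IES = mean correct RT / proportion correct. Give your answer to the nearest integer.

625 ms

Correct trials (n=12): 641, 468, 480, 509, 599, 509, 578, 470, 479, 435, 652, 611
Mean correct RT = 6431/12 = 535.9167 ms
Proportion correct = 12/14
IES = 535.9167 / (12/14) = 625.236 ms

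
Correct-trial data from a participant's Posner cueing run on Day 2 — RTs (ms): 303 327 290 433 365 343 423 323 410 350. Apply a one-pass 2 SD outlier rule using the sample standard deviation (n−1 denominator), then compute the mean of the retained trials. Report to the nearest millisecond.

n = 10, ΣRT = 3567, M = 356.700
Σ(x−M)² = 22710.10; s = √(22710.10/9) = 50.233
Cutoffs: 356.700 ± 2·50.233 → [256.2, 457.2]
No RTs fall outside the cutoffs; all 10 retained. Mean = 3567/10 = 356.700

357 ms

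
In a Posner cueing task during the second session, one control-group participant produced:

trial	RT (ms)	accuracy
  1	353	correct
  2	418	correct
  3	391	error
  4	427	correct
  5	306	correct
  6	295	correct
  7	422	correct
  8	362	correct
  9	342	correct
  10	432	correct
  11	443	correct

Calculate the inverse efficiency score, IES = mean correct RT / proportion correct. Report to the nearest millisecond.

Correct trials (n=10): 353, 418, 427, 306, 295, 422, 362, 342, 432, 443
Mean correct RT = 3800/10 = 380.0000 ms
Proportion correct = 10/11
IES = 380.0000 / (10/11) = 418.000 ms

418 ms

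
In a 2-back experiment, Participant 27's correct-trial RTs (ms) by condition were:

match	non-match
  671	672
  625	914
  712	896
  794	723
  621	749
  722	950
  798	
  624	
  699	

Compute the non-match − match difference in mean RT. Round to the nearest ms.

121 ms

M(match) = 6266/9 = 696.222
M(non-match) = 4904/6 = 817.333
Difference = 817.333 − 696.222 = 121.111 ms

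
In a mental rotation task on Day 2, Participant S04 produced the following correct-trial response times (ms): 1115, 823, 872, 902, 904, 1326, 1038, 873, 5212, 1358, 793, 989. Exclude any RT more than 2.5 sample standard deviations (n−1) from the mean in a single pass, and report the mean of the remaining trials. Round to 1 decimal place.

n = 12, ΣRT = 16205, M = 1350.417
Σ(x−M)² = 16642182.92; s = √(16642182.92/11) = 1230.010
Cutoffs: 1350.417 ± 2.5·1230.010 → [-1724.6, 4425.4]
Outside: 5212 → excluded.
Retained (n=11): Σ = 10993, mean = 10993/11 = 999.364

999.4 ms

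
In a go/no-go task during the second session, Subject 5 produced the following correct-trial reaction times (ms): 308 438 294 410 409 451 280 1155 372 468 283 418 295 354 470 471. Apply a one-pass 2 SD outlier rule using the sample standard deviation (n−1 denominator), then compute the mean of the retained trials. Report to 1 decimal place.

381.4 ms

n = 16, ΣRT = 6876, M = 429.750
Σ(x−M)² = 636693.00; s = √(636693.00/15) = 206.025
Cutoffs: 429.750 ± 2·206.025 → [17.7, 841.8]
Outside: 1155 → excluded.
Retained (n=15): Σ = 5721, mean = 5721/15 = 381.400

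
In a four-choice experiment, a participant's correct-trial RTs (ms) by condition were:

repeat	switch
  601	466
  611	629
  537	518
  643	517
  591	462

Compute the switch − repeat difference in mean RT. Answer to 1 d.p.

M(repeat) = 2983/5 = 596.600
M(switch) = 2592/5 = 518.400
Difference = 518.400 − 596.600 = -78.200 ms

-78.2 ms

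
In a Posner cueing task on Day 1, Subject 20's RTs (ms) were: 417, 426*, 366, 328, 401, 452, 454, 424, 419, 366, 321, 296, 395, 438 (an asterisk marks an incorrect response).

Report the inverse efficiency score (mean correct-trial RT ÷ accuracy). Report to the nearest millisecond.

Correct trials (n=13): 417, 366, 328, 401, 452, 454, 424, 419, 366, 321, 296, 395, 438
Mean correct RT = 5077/13 = 390.5385 ms
Proportion correct = 13/14
IES = 390.5385 / (13/14) = 420.580 ms

421 ms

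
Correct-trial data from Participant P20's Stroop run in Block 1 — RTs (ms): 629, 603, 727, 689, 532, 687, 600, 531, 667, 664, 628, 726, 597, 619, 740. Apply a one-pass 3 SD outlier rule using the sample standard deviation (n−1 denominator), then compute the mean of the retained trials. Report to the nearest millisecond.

n = 15, ΣRT = 9639, M = 642.600
Σ(x−M)² = 59847.60; s = √(59847.60/14) = 65.382
Cutoffs: 642.600 ± 3·65.382 → [446.5, 838.7]
No RTs fall outside the cutoffs; all 15 retained. Mean = 9639/15 = 642.600

643 ms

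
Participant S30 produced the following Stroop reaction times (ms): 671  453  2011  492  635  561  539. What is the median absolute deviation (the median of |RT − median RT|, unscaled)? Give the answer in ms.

Sorted: 453, 492, 539, 561, 635, 671, 2011 → median = 561
|x − 561|: 110, 108, 1450, 69, 74, 0, 22
Sorted deviations: 0, 22, 69, 74, 108, 110, 1450 → MAD = 74

74 ms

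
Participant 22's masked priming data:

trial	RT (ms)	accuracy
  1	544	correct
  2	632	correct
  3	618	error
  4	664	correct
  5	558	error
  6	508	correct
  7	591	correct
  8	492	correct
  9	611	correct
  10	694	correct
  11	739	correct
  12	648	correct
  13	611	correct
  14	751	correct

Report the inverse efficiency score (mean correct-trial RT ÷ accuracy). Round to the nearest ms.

Correct trials (n=12): 544, 632, 664, 508, 591, 492, 611, 694, 739, 648, 611, 751
Mean correct RT = 7485/12 = 623.7500 ms
Proportion correct = 12/14
IES = 623.7500 / (12/14) = 727.708 ms

728 ms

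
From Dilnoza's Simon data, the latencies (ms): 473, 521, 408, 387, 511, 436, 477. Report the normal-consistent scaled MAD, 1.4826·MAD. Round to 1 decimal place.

Sorted: 387, 408, 436, 473, 477, 511, 521 → median = 473
|x − 473| sorted: 0, 4, 37, 38, 48, 65, 86 → MAD = 38
Robust SD ≈ 1.4826 × 38 = 56.339

56.3 ms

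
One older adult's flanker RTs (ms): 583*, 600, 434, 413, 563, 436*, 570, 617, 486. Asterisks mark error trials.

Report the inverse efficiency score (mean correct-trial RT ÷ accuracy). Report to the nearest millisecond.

Correct trials (n=7): 600, 434, 413, 563, 570, 617, 486
Mean correct RT = 3683/7 = 526.1429 ms
Proportion correct = 7/9
IES = 526.1429 / (7/9) = 676.469 ms

676 ms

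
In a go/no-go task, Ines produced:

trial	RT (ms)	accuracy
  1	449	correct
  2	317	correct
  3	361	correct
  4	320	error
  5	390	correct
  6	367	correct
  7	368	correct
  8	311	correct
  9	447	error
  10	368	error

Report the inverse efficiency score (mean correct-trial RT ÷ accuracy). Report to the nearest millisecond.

523 ms

Correct trials (n=7): 449, 317, 361, 390, 367, 368, 311
Mean correct RT = 2563/7 = 366.1429 ms
Proportion correct = 7/10
IES = 366.1429 / (7/10) = 523.061 ms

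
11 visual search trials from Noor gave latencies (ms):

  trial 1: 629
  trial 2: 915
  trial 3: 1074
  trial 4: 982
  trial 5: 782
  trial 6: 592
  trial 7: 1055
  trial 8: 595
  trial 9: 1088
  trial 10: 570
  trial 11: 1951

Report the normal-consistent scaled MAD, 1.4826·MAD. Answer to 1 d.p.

Sorted: 570, 592, 595, 629, 782, 915, 982, 1055, 1074, 1088, 1951 → median = 915
|x − 915| sorted: 0, 67, 133, 140, 159, 173, 286, 320, 323, 345, 1036 → MAD = 173
Robust SD ≈ 1.4826 × 173 = 256.490

256.5 ms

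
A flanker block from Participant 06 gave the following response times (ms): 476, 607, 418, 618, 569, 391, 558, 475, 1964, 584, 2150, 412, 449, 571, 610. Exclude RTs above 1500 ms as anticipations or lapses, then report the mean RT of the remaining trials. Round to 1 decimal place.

518.3 ms

Excluded: 1964, 2150
Retained (n=13): Σ = 6738
Mean = 6738/13 = 518.3077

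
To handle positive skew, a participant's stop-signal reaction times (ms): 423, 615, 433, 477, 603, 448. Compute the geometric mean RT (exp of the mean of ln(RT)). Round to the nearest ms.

ln(RT): 6.0474, 6.4216, 6.0707, 6.1675, 6.4019, 6.1048
Mean ln(RT) = 37.2140/6 = 6.20233
Geometric mean = exp(6.20233) = 493.90 ms

494 ms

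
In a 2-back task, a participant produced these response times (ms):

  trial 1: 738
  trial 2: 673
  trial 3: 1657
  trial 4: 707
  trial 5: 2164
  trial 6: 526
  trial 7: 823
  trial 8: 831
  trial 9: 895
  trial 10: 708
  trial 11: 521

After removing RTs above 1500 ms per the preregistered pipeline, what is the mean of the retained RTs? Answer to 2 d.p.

713.56 ms

Excluded: 1657, 2164
Retained (n=9): Σ = 6422
Mean = 6422/9 = 713.5556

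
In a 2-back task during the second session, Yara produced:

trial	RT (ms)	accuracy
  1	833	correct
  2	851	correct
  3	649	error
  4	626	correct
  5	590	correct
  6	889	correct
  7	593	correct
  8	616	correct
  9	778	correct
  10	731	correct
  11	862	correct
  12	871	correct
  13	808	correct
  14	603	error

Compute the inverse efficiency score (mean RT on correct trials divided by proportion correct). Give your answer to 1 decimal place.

Correct trials (n=12): 833, 851, 626, 590, 889, 593, 616, 778, 731, 862, 871, 808
Mean correct RT = 9048/12 = 754.0000 ms
Proportion correct = 12/14
IES = 754.0000 / (12/14) = 879.667 ms

879.7 ms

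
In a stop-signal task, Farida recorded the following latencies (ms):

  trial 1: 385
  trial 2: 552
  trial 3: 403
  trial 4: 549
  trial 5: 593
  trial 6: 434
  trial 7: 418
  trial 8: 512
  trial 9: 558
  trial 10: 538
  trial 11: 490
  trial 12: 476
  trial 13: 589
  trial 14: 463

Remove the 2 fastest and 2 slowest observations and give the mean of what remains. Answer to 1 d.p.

499.0 ms

Sorted: 385, 403, 418, 434, 463, 476, 490, 512, 538, 549, 552, 558, 589, 593
Drop lowest 2 (385, 403) and highest 2 (589, 593)
Remaining (n=10): Σ = 4990, mean = 4990/10 = 499.000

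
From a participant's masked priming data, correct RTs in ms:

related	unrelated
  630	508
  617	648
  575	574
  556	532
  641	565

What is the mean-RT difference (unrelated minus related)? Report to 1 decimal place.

-38.4 ms

M(related) = 3019/5 = 603.800
M(unrelated) = 2827/5 = 565.400
Difference = 565.400 − 603.800 = -38.400 ms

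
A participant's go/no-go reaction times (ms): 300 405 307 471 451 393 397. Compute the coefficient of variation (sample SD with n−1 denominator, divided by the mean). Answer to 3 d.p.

0.168

n = 7, Σ = 2724, M = 389.1429
Σ(x−M)² = 25548.857; s = √(25548.857/6) = 65.2544
CV = 65.2544 / 389.1429 = 0.16769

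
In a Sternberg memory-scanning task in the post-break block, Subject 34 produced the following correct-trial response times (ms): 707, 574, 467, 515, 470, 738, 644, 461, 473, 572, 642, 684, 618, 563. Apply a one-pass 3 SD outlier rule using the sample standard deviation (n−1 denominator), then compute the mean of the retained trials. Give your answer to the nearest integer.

581 ms

n = 14, ΣRT = 8128, M = 580.571
Σ(x−M)² = 116381.43; s = √(116381.43/13) = 94.617
Cutoffs: 580.571 ± 3·94.617 → [296.7, 864.4]
No RTs fall outside the cutoffs; all 14 retained. Mean = 8128/14 = 580.571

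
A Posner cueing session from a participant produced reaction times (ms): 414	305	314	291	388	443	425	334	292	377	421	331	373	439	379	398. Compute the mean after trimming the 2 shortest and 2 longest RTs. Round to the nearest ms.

Sorted: 291, 292, 305, 314, 331, 334, 373, 377, 379, 388, 398, 414, 421, 425, 439, 443
Drop lowest 2 (291, 292) and highest 2 (439, 443)
Remaining (n=12): Σ = 4459, mean = 4459/12 = 371.583

372 ms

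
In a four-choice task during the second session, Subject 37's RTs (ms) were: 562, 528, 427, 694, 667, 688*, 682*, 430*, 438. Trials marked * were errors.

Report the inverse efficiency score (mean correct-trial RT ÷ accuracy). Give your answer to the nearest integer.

829 ms

Correct trials (n=6): 562, 528, 427, 694, 667, 438
Mean correct RT = 3316/6 = 552.6667 ms
Proportion correct = 6/9
IES = 552.6667 / (6/9) = 829.000 ms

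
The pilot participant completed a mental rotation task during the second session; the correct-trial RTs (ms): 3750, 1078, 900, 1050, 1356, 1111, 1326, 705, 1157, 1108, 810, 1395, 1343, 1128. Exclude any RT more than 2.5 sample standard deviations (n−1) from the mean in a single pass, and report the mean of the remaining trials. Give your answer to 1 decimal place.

1112.8 ms

n = 14, ΣRT = 18217, M = 1301.214
Σ(x−M)² = 7005692.36; s = √(7005692.36/13) = 734.098
Cutoffs: 1301.214 ± 2.5·734.098 → [-534.0, 3136.5]
Outside: 3750 → excluded.
Retained (n=13): Σ = 14467, mean = 14467/13 = 1112.846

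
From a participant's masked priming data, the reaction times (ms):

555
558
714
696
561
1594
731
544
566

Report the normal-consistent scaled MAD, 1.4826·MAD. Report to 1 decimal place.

Sorted: 544, 555, 558, 561, 566, 696, 714, 731, 1594 → median = 566
|x − 566| sorted: 0, 5, 8, 11, 22, 130, 148, 165, 1028 → MAD = 22
Robust SD ≈ 1.4826 × 22 = 32.617

32.6 ms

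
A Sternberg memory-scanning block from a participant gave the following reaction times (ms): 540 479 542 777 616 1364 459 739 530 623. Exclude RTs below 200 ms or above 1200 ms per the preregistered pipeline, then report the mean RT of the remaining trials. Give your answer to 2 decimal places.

Excluded: 1364
Retained (n=9): Σ = 5305
Mean = 5305/9 = 589.4444

589.44 ms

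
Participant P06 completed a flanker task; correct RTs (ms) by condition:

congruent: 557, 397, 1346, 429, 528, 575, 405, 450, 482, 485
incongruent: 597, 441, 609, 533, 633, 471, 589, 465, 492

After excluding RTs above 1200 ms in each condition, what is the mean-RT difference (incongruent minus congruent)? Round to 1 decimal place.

58.0 ms

congruent: exclude 1346
M(congruent) = 4308/9 = 478.667
M(incongruent) = 4830/9 = 536.667
Difference = 536.667 − 478.667 = 58.000 ms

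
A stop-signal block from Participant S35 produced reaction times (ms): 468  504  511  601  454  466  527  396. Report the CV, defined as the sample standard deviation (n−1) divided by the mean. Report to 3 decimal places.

0.123

n = 8, Σ = 3927, M = 490.8750
Σ(x−M)² = 25512.875; s = √(25512.875/7) = 60.3713
CV = 60.3713 / 490.8750 = 0.12299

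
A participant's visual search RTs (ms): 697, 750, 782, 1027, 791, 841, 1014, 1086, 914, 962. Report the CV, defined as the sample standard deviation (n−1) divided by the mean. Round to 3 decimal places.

0.150

n = 10, Σ = 8864, M = 886.4000
Σ(x−M)² = 158906.400; s = √(158906.400/9) = 132.8769
CV = 132.8769 / 886.4000 = 0.14991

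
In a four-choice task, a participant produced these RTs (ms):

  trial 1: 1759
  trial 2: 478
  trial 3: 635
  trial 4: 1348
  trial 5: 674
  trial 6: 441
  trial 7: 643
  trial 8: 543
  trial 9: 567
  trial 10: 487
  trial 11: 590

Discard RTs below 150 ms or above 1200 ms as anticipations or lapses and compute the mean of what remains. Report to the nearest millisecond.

562 ms

Excluded: 1348, 1759
Retained (n=9): Σ = 5058
Mean = 5058/9 = 562.0000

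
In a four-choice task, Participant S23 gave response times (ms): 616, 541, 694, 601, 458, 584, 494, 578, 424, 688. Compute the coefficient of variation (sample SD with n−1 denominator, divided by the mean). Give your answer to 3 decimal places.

0.159

n = 10, Σ = 5678, M = 567.8000
Σ(x−M)² = 73065.600; s = √(73065.600/9) = 90.1022
CV = 90.1022 / 567.8000 = 0.15869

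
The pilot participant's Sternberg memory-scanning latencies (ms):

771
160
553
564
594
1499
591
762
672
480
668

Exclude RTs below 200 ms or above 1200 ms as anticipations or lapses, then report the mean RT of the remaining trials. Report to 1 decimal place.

628.3 ms

Excluded: 160, 1499
Retained (n=9): Σ = 5655
Mean = 5655/9 = 628.3333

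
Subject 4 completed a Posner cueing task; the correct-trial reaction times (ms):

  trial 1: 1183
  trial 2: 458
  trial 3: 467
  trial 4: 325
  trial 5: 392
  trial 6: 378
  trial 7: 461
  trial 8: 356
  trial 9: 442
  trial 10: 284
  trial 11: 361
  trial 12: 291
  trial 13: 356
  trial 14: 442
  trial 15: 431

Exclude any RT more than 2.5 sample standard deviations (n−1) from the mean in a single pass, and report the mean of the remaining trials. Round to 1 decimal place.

388.9 ms

n = 15, ΣRT = 6627, M = 441.800
Σ(x−M)² = 639846.40; s = √(639846.40/14) = 213.783
Cutoffs: 441.800 ± 2.5·213.783 → [-92.7, 976.3]
Outside: 1183 → excluded.
Retained (n=14): Σ = 5444, mean = 5444/14 = 388.857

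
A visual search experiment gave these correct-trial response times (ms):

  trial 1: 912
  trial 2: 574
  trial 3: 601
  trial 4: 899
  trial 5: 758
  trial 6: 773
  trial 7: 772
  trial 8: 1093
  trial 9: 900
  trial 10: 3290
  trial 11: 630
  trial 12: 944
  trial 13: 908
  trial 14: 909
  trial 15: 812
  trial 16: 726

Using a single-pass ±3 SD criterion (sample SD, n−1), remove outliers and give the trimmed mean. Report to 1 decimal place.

n = 16, ΣRT = 15501, M = 968.812
Σ(x−M)² = 6035086.44; s = √(6035086.44/15) = 634.302
Cutoffs: 968.812 ± 3·634.302 → [-934.1, 2871.7]
Outside: 3290 → excluded.
Retained (n=15): Σ = 12211, mean = 12211/15 = 814.067

814.1 ms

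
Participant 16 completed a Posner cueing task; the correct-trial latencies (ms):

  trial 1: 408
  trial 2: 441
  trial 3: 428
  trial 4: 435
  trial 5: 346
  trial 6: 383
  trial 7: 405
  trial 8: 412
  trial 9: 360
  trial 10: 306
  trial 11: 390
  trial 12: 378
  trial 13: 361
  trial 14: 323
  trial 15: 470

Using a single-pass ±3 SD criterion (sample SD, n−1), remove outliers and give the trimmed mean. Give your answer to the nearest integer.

390 ms

n = 15, ΣRT = 5846, M = 389.733
Σ(x−M)² = 28916.93; s = √(28916.93/14) = 45.448
Cutoffs: 389.733 ± 3·45.448 → [253.4, 526.1]
No RTs fall outside the cutoffs; all 15 retained. Mean = 5846/15 = 389.733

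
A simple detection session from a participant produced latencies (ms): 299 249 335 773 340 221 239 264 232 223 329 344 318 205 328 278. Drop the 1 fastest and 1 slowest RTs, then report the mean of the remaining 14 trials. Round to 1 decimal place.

Sorted: 205, 221, 223, 232, 239, 249, 264, 278, 299, 318, 328, 329, 335, 340, 344, 773
Drop lowest 1 (205) and highest 1 (773)
Remaining (n=14): Σ = 3999, mean = 3999/14 = 285.643

285.6 ms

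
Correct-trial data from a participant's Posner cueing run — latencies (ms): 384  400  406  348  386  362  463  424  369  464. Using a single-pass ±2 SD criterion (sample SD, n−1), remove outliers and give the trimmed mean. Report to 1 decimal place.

n = 10, ΣRT = 4006, M = 400.600
Σ(x−M)² = 14234.40; s = √(14234.40/9) = 39.769
Cutoffs: 400.600 ± 2·39.769 → [321.1, 480.1]
No RTs fall outside the cutoffs; all 10 retained. Mean = 4006/10 = 400.600

400.6 ms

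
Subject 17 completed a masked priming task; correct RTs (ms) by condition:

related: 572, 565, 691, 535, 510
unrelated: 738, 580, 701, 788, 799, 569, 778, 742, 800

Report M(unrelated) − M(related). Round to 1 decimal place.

147.1 ms

M(related) = 2873/5 = 574.600
M(unrelated) = 6495/9 = 721.667
Difference = 721.667 − 574.600 = 147.067 ms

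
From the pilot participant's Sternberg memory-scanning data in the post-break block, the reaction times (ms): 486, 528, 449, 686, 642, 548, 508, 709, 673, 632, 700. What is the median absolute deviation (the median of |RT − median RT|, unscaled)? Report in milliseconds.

77 ms

Sorted: 449, 486, 508, 528, 548, 632, 642, 673, 686, 700, 709 → median = 632
|x − 632|: 146, 104, 183, 54, 10, 84, 124, 77, 41, 0, 68
Sorted deviations: 0, 10, 41, 54, 68, 77, 84, 104, 124, 146, 183 → MAD = 77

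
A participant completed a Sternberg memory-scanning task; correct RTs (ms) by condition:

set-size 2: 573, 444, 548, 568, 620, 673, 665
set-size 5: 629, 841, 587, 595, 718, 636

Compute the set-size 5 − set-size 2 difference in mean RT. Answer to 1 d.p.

M(set-size 2) = 4091/7 = 584.429
M(set-size 5) = 4006/6 = 667.667
Difference = 667.667 − 584.429 = 83.238 ms

83.2 ms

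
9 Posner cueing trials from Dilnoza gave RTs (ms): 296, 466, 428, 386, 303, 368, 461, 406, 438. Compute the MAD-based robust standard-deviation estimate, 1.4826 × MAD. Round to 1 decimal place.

Sorted: 296, 303, 368, 386, 406, 428, 438, 461, 466 → median = 406
|x − 406| sorted: 0, 20, 22, 32, 38, 55, 60, 103, 110 → MAD = 38
Robust SD ≈ 1.4826 × 38 = 56.339

56.3 ms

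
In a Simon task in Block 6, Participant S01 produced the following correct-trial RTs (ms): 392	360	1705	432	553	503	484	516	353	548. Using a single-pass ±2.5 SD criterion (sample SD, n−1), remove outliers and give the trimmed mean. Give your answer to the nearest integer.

460 ms

n = 10, ΣRT = 5846, M = 584.600
Σ(x−M)² = 1443584.40; s = √(1443584.40/9) = 400.498
Cutoffs: 584.600 ± 2.5·400.498 → [-416.6, 1585.8]
Outside: 1705 → excluded.
Retained (n=9): Σ = 4141, mean = 4141/9 = 460.111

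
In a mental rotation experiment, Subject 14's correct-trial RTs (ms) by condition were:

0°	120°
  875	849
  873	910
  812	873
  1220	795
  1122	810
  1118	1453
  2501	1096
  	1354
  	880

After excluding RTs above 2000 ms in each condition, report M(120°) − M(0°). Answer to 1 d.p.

-1.1 ms

0°: exclude 2501
M(0°) = 6020/6 = 1003.333
M(120°) = 9020/9 = 1002.222
Difference = 1002.222 − 1003.333 = -1.111 ms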